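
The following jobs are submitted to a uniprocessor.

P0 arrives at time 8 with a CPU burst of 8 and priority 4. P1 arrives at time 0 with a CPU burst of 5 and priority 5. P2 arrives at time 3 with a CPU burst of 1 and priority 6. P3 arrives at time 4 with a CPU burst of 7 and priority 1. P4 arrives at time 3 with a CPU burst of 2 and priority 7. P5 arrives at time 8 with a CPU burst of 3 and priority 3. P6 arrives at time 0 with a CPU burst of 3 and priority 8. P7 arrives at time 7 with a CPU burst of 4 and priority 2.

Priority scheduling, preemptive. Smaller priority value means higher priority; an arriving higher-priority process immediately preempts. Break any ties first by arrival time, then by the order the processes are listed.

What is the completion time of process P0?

Timeline: | P1 0-4 | P3 4-11 | P7 11-15 | P5 15-18 | P0 18-26 | P1 26-27 | P2 27-28 | P4 28-30 | P6 30-33 |
Completion: P0=26  P1=27  P2=28  P3=11  P4=30  P5=18  P6=33  P7=15

26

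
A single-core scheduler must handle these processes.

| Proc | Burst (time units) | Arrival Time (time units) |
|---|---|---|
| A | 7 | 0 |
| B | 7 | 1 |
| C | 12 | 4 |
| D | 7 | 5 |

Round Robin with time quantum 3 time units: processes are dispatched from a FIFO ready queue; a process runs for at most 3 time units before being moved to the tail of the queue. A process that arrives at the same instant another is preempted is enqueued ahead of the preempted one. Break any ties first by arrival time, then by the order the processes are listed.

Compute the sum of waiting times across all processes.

Timeline: | A 0-3 | B 3-6 | A 6-9 | C 9-12 | D 12-15 | B 15-18 | A 18-19 | C 19-22 | D 22-25 | B 25-26 | C 26-29 | D 29-30 | C 30-33 |
Completion: A=19  B=26  C=33  D=30
Turnaround (C−A): A=19  B=25  C=29  D=25
Waiting = turnaround − burst: A=12, B=18, C=17, D=18
Total waiting = 12 + 18 + 17 + 18 = 65

65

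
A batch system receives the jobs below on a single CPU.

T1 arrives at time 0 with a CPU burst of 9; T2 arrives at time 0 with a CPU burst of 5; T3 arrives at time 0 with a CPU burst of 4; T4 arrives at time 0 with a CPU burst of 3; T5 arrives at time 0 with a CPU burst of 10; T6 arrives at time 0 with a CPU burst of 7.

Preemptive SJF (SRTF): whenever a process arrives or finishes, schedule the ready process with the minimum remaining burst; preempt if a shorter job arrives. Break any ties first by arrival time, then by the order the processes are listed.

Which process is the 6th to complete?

T5

Timeline: | T4 0-3 | T3 3-7 | T2 7-12 | T6 12-19 | T1 19-28 | T5 28-38 |
Completion: T1=28  T2=12  T3=7  T4=3  T5=38  T6=19
Turnaround (C−A): T1=28  T2=12  T3=7  T4=3  T5=38  T6=19
Finish order: T4 → T3 → T2 → T6 → T1 → T5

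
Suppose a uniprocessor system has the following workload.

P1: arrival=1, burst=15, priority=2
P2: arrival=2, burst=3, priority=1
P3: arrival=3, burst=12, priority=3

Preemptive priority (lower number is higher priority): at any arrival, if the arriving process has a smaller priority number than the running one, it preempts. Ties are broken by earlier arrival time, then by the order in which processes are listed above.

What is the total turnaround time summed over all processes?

Timeline: | idle 0-1 | P1 1-2 | P2 2-5 | P1 5-19 | P3 19-31 |
Completion: P1=19  P2=5  P3=31
Turnaround (C−A): P1=18  P2=3  P3=28
Turnaround = completion − arrival: P1=18, P2=3, P3=28
Total turnaround = 18 + 3 + 28 = 49

49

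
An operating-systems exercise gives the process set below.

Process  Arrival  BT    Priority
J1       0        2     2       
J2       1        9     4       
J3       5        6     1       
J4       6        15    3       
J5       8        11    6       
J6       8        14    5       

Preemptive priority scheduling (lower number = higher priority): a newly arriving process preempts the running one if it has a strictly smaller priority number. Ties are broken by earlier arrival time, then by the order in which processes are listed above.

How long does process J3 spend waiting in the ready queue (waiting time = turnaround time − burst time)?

0

Gantt: | J1 0-2 | J2 2-5 | J3 5-11 | J4 11-26 | J2 26-32 | J6 32-46 | J5 46-57 |
Completion: J1=2  J2=32  J3=11  J4=26  J5=57  J6=46
Waiting(J3) = turnaround − burst = 6 − 6 = 0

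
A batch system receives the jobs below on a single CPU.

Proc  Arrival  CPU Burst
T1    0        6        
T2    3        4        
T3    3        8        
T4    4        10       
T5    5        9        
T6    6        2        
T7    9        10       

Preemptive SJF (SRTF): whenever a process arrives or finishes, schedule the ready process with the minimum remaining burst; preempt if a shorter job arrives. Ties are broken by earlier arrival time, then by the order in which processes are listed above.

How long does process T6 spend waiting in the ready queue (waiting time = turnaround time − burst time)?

0

Timeline: | T1 0-6 | T6 6-8 | T2 8-12 | T3 12-20 | T5 20-29 | T4 29-39 | T7 39-49 |
Completion: T1=6  T2=12  T3=20  T4=39  T5=29  T6=8  T7=49
Turnaround (C−A): T1=6  T2=9  T3=17  T4=35  T5=24  T6=2  T7=40
Waiting(T6) = turnaround − burst = 2 − 2 = 0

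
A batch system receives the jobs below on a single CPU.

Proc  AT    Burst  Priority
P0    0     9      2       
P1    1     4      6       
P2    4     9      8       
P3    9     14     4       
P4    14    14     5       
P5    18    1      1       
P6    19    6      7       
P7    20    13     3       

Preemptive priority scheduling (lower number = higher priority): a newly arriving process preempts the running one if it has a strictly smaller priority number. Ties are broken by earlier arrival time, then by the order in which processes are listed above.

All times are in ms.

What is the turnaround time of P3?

28

Gantt: | P0 0-9 | P3 9-18 | P5 18-19 | P3 19-20 | P7 20-33 | P3 33-37 | P4 37-51 | P1 51-55 | P6 55-61 | P2 61-70 |
Completion: P0=9  P1=55  P2=70  P3=37  P4=51  P5=19  P6=61  P7=33
Turnaround (C−A): P0=9  P1=54  P2=66  P3=28  P4=37  P5=1  P6=42  P7=13
Turnaround(P3) = completion − arrival = 37 − 9 = 28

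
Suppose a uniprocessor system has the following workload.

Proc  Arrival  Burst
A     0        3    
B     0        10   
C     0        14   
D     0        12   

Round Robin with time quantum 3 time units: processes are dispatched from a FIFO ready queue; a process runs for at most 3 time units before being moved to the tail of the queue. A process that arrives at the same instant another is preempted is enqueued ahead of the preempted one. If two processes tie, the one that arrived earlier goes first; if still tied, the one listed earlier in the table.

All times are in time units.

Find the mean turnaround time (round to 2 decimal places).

Timeline: | A 0-3 | B 3-6 | C 6-9 | D 9-12 | B 12-15 | C 15-18 | D 18-21 | B 21-24 | C 24-27 | D 27-30 | B 30-31 | C 31-34 | D 34-37 | C 37-39 |
Completion: A=3  B=31  C=39  D=37
Turnaround times: A=3, B=31, C=39, D=37
Average turnaround = (3+31+39+37) / 4 = 110/4 = 27.50

27.50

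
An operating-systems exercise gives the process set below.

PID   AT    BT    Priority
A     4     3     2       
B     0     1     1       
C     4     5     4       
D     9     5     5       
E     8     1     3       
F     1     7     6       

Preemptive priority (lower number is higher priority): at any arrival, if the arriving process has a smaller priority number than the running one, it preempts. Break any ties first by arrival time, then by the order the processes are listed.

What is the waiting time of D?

Timeline: | B 0-1 | F 1-4 | A 4-7 | C 7-8 | E 8-9 | C 9-13 | D 13-18 | F 18-22 |
Completion: A=7  B=1  C=13  D=18  E=9  F=22
Turnaround (C−A): A=3  B=1  C=9  D=9  E=1  F=21
Waiting(D) = turnaround − burst = 9 − 5 = 4

4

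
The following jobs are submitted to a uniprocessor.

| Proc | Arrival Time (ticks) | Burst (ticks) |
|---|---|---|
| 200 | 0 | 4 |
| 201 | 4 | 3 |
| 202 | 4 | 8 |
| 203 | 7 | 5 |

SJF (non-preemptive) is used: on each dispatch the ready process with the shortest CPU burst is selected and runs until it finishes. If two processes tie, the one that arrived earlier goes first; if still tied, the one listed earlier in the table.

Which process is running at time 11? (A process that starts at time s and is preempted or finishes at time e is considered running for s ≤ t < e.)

203

Schedule: | 200 0-4 | 201 4-7 | 203 7-12 | 202 12-20 |
Completion: 200=4  201=7  202=20  203=12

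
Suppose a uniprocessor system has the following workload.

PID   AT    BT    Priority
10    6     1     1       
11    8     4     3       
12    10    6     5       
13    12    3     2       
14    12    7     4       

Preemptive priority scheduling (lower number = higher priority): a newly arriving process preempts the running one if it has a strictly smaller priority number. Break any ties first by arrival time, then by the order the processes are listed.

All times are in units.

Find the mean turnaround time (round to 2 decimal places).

Gantt: | idle 0-6 | 10 6-7 | idle 7-8 | 11 8-12 | 13 12-15 | 14 15-22 | 12 22-28 |
Completion: 10=7  11=12  12=28  13=15  14=22
Turnaround (C−A): 10=1  11=4  12=18  13=3  14=10
Turnaround times: 10=1, 11=4, 12=18, 13=3, 14=10
Average turnaround = (1+4+18+3+10) / 5 = 36/5 = 7.20

7.20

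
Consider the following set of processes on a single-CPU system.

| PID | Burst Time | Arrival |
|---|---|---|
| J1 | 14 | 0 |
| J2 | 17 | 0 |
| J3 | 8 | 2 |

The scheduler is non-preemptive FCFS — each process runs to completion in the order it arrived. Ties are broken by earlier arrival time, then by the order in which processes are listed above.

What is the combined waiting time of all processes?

43

Schedule: | J1 0-14 | J2 14-31 | J3 31-39 |
Completion: J1=14  J2=31  J3=39
Waiting = turnaround − burst: J1=0, J2=14, J3=29
Total waiting = 0 + 14 + 29 = 43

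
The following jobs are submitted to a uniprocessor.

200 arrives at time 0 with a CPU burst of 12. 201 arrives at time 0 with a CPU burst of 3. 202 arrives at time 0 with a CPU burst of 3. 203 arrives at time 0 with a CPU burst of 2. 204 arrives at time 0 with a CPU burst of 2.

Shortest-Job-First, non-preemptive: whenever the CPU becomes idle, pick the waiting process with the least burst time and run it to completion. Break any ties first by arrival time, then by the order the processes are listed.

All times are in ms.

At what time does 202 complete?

Schedule: | 203 0-2 | 204 2-4 | 201 4-7 | 202 7-10 | 200 10-22 |
Completion: 200=22  201=7  202=10  203=2  204=4

10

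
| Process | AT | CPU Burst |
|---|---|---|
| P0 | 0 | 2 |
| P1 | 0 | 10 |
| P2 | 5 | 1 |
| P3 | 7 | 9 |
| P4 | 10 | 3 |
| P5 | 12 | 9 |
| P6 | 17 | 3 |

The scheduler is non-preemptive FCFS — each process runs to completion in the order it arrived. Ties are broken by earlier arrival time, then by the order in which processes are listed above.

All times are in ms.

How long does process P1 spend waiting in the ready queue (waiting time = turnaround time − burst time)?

2

Timeline: | P0 0-2 | P1 2-12 | P2 12-13 | P3 13-22 | P4 22-25 | P5 25-34 | P6 34-37 |
Completion: P0=2  P1=12  P2=13  P3=22  P4=25  P5=34  P6=37
Waiting(P1) = turnaround − burst = 12 − 10 = 2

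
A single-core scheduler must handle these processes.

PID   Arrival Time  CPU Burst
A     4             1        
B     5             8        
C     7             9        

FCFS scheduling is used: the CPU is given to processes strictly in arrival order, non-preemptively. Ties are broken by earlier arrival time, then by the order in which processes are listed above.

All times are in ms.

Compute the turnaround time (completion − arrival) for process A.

Schedule: | idle 0-4 | A 4-5 | B 5-13 | C 13-22 |
Completion: A=5  B=13  C=22
Turnaround (C−A): A=1  B=8  C=15
Turnaround(A) = completion − arrival = 5 − 4 = 1

1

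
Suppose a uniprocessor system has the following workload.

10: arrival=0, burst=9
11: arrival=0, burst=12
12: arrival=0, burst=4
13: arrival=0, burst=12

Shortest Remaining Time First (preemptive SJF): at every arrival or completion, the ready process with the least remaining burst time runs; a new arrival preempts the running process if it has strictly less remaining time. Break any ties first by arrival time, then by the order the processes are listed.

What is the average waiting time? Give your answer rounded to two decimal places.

10.50

Schedule: | 12 0-4 | 10 4-13 | 11 13-25 | 13 25-37 |
Completion: 10=13  11=25  12=4  13=37
Turnaround (C−A): 10=13  11=25  12=4  13=37
Waiting times: 10=4, 11=13, 12=0, 13=25
Average waiting = (4+13+0+25) / 4 = 42/4 = 10.50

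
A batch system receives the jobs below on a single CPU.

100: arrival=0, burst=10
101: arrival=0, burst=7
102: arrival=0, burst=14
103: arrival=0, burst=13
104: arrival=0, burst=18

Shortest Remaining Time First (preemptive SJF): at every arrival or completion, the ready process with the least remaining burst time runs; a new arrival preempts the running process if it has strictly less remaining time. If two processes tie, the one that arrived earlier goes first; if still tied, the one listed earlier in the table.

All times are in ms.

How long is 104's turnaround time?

Gantt: | 101 0-7 | 100 7-17 | 103 17-30 | 102 30-44 | 104 44-62 |
Completion: 100=17  101=7  102=44  103=30  104=62
Turnaround (C−A): 100=17  101=7  102=44  103=30  104=62
Turnaround(104) = completion − arrival = 62 − 0 = 62

62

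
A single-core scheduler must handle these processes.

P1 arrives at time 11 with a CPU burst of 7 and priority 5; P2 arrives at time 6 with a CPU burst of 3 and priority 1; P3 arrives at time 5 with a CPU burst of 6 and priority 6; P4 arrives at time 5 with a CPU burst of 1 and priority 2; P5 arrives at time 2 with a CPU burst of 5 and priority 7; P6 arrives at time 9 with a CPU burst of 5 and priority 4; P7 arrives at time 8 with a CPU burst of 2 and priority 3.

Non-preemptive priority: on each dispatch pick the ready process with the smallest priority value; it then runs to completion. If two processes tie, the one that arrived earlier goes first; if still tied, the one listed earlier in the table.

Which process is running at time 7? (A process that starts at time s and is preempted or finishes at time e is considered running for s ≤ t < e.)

Schedule: | idle 0-2 | P5 2-7 | P2 7-10 | P4 10-11 | P7 11-13 | P6 13-18 | P1 18-25 | P3 25-31 |
Completion: P1=25  P2=10  P3=31  P4=11  P5=7  P6=18  P7=13
Turnaround (C−A): P1=14  P2=4  P3=26  P4=6  P5=5  P6=9  P7=5

P2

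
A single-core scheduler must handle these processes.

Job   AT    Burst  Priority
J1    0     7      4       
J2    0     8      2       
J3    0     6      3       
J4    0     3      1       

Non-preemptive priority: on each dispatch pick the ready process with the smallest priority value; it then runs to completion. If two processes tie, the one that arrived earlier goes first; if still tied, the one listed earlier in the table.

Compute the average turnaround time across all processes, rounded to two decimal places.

13.75

Timeline: | J4 0-3 | J2 3-11 | J3 11-17 | J1 17-24 |
Completion: J1=24  J2=11  J3=17  J4=3
Turnaround times: J1=24, J2=11, J3=17, J4=3
Average turnaround = (24+11+17+3) / 4 = 55/4 = 13.75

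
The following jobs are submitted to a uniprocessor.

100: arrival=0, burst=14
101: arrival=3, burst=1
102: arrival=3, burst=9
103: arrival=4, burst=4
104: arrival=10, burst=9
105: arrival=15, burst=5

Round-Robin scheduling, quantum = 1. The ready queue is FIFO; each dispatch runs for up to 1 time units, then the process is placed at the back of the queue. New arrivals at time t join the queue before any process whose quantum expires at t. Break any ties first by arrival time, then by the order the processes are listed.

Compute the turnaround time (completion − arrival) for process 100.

41

Gantt: | 100 0-3 | 101 3-4 | 102 4-5 | 100 5-6 | 103 6-7 | 102 7-8 | 100 8-9 | 103 9-10 | 102 10-11 | 100 11-12 | 104 12-13 | 103 13-14 | 102 14-15 | 100 15-16 | 104 16-17 | 103 17-18 | 105 18-19 | 102 19-20 | 100 20-21 | 104 21-22 | 105 22-23 | 102 23-24 | 100 24-25 | 104 25-26 | 105 26-27 | 102 27-28 | 100 28-29 | 104 29-30 | 105 30-31 | 102 31-32 | 100 32-33 | 104 33-34 | 105 34-35 | 102 35-36 | 100 36-37 | 104 37-38 | 100 38-39 | 104 39-40 | 100 40-41 | 104 41-42 |
Completion: 100=41  101=4  102=36  103=18  104=42  105=35
Turnaround(100) = completion − arrival = 41 − 0 = 41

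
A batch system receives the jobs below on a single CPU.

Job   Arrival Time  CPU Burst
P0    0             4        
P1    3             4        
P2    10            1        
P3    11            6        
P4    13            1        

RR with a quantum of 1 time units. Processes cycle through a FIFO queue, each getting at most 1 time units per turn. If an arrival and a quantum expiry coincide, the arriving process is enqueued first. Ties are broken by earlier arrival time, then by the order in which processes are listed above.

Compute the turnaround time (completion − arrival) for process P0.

Gantt: | P0 0-3 | P1 3-4 | P0 4-5 | P1 5-8 | idle 8-10 | P2 10-11 | P3 11-13 | P4 13-14 | P3 14-18 |
Completion: P0=5  P1=8  P2=11  P3=18  P4=14
Turnaround (C−A): P0=5  P1=5  P2=1  P3=7  P4=1
Turnaround(P0) = completion − arrival = 5 − 0 = 5

5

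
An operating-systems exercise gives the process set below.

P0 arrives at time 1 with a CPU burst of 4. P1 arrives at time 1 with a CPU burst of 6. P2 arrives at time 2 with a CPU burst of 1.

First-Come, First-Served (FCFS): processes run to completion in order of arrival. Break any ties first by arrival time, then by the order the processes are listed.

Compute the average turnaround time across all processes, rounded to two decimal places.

8.00

Schedule: | idle 0-1 | P0 1-5 | P1 5-11 | P2 11-12 |
Completion: P0=5  P1=11  P2=12
Turnaround times: P0=4, P1=10, P2=10
Average turnaround = (4+10+10) / 3 = 24/3 = 8.00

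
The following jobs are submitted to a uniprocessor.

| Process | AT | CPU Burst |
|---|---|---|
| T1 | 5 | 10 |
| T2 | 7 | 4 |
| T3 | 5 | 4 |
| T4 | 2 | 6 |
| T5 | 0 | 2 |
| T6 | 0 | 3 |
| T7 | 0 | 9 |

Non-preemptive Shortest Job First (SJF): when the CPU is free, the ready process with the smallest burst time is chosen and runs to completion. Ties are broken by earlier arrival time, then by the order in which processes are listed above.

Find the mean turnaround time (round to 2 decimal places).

Timeline: | T5 0-2 | T6 2-5 | T3 5-9 | T2 9-13 | T4 13-19 | T7 19-28 | T1 28-38 |
Completion: T1=38  T2=13  T3=9  T4=19  T5=2  T6=5  T7=28
Turnaround (C−A): T1=33  T2=6  T3=4  T4=17  T5=2  T6=5  T7=28
Turnaround times: T1=33, T2=6, T3=4, T4=17, T5=2, T6=5, T7=28
Average turnaround = (33+6+4+17+2+5+28) / 7 = 95/7 = 13.57

13.57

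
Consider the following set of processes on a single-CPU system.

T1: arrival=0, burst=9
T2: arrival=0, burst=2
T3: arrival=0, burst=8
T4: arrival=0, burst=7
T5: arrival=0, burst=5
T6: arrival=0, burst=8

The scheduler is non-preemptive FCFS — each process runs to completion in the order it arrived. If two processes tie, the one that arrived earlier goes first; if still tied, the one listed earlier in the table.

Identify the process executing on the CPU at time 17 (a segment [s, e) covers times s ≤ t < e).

T3

Gantt: | T1 0-9 | T2 9-11 | T3 11-19 | T4 19-26 | T5 26-31 | T6 31-39 |
Completion: T1=9  T2=11  T3=19  T4=26  T5=31  T6=39
Turnaround (C−A): T1=9  T2=11  T3=19  T4=26  T5=31  T6=39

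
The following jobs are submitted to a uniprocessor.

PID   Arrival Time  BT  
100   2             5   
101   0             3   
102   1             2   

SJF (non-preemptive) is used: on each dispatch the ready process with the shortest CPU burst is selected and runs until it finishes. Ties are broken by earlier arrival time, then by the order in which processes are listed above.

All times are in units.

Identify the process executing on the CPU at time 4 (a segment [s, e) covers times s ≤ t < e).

102

Timeline: | 101 0-3 | 102 3-5 | 100 5-10 |
Completion: 100=10  101=3  102=5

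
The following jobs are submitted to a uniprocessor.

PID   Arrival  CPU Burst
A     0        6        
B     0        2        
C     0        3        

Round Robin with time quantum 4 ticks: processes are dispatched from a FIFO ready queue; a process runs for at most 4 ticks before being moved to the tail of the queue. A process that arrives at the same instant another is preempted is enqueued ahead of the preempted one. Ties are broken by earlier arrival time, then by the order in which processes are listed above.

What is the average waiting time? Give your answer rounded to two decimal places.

Timeline: | A 0-4 | B 4-6 | C 6-9 | A 9-11 |
Completion: A=11  B=6  C=9
Waiting times: A=5, B=4, C=6
Average waiting = (5+4+6) / 3 = 15/3 = 5.00

5.00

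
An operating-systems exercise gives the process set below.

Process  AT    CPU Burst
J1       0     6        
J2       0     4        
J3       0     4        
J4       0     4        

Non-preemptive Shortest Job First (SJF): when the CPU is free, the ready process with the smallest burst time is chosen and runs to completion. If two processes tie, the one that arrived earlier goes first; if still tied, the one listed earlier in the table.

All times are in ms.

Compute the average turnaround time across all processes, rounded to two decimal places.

10.50

Schedule: | J2 0-4 | J3 4-8 | J4 8-12 | J1 12-18 |
Completion: J1=18  J2=4  J3=8  J4=12
Turnaround times: J1=18, J2=4, J3=8, J4=12
Average turnaround = (18+4+8+12) / 4 = 42/4 = 10.50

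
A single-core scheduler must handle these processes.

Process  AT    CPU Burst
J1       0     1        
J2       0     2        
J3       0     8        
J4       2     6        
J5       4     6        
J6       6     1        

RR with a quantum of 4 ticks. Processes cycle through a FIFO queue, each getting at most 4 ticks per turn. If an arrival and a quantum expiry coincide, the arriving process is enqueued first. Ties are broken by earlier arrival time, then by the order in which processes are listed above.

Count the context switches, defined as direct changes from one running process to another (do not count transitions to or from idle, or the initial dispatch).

8

Gantt: | J1 0-1 | J2 1-3 | J3 3-7 | J4 7-11 | J5 11-15 | J6 15-16 | J3 16-20 | J4 20-22 | J5 22-24 |
Completion: J1=1  J2=3  J3=20  J4=22  J5=24  J6=16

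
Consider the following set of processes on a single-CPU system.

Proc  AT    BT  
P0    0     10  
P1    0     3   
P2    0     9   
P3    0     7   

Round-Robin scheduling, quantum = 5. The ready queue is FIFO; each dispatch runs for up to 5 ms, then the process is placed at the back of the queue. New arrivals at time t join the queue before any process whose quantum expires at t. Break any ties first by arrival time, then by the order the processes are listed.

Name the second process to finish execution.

Timeline: | P0 0-5 | P1 5-8 | P2 8-13 | P3 13-18 | P0 18-23 | P2 23-27 | P3 27-29 |
Completion: P0=23  P1=8  P2=27  P3=29
Finish order: P1 → P0 → P2 → P3

P0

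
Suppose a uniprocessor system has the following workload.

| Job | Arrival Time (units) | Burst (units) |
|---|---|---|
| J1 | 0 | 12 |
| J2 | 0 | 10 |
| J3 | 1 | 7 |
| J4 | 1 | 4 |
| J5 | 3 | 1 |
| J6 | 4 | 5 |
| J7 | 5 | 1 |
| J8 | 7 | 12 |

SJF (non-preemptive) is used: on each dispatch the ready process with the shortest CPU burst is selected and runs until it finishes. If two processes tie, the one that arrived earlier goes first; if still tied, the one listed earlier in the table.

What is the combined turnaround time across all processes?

Schedule: | J2 0-10 | J5 10-11 | J7 11-12 | J4 12-16 | J6 16-21 | J3 21-28 | J1 28-40 | J8 40-52 |
Completion: J1=40  J2=10  J3=28  J4=16  J5=11  J6=21  J7=12  J8=52
Turnaround (C−A): J1=40  J2=10  J3=27  J4=15  J5=8  J6=17  J7=7  J8=45
Turnaround = completion − arrival: J1=40, J2=10, J3=27, J4=15, J5=8, J6=17, J7=7, J8=45
Total turnaround = 40 + 10 + 27 + 15 + 8 + 17 + 7 + 45 = 169

169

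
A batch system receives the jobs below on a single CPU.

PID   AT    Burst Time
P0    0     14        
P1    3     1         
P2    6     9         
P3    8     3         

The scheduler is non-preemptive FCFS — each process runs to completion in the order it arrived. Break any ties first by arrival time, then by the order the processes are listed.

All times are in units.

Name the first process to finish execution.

P0

Gantt: | P0 0-14 | P1 14-15 | P2 15-24 | P3 24-27 |
Completion: P0=14  P1=15  P2=24  P3=27
Turnaround (C−A): P0=14  P1=12  P2=18  P3=19
Finish order: P0 → P1 → P2 → P3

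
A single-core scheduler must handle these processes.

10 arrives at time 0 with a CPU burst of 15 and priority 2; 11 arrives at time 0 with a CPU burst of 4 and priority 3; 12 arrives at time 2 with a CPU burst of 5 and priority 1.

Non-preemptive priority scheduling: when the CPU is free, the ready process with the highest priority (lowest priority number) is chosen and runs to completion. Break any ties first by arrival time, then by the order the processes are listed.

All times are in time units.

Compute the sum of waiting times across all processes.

33

Gantt: | 10 0-15 | 12 15-20 | 11 20-24 |
Completion: 10=15  11=24  12=20
Turnaround (C−A): 10=15  11=24  12=18
Waiting = turnaround − burst: 10=0, 11=20, 12=13
Total waiting = 0 + 20 + 13 = 33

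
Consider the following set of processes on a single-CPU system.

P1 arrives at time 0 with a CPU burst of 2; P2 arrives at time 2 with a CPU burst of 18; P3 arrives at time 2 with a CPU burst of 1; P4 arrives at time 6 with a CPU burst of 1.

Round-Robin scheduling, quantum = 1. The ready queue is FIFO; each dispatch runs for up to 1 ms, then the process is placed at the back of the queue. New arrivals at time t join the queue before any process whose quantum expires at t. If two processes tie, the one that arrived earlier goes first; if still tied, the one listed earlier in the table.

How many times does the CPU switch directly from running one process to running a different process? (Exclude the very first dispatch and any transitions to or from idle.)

5

Timeline: | P1 0-2 | P2 2-3 | P3 3-4 | P2 4-6 | P4 6-7 | P2 7-22 |
Completion: P1=2  P2=22  P3=4  P4=7
Turnaround (C−A): P1=2  P2=20  P3=2  P4=1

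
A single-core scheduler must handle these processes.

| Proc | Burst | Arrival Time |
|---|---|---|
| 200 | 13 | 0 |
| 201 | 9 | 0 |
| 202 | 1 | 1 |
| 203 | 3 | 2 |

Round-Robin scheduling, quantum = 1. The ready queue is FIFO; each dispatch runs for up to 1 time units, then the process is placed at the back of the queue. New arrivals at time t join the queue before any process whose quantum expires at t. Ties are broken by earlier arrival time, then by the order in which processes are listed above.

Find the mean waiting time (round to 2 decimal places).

8.25

Timeline: | 200 0-1 | 201 1-2 | 202 2-3 | 200 3-4 | 203 4-5 | 201 5-6 | 200 6-7 | 203 7-8 | 201 8-9 | 200 9-10 | 203 10-11 | 201 11-12 | 200 12-13 | 201 13-14 | 200 14-15 | 201 15-16 | 200 16-17 | 201 17-18 | 200 18-19 | 201 19-20 | 200 20-21 | 201 21-22 | 200 22-26 |
Completion: 200=26  201=22  202=3  203=11
Waiting times: 200=13, 201=13, 202=1, 203=6
Average waiting = (13+13+1+6) / 4 = 33/4 = 8.25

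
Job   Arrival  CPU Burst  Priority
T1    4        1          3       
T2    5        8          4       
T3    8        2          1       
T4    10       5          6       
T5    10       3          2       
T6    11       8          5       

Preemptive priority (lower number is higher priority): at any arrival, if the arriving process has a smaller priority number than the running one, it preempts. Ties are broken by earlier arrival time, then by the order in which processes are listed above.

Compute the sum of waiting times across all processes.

28

Timeline: | idle 0-4 | T1 4-5 | T2 5-8 | T3 8-10 | T5 10-13 | T2 13-18 | T6 18-26 | T4 26-31 |
Completion: T1=5  T2=18  T3=10  T4=31  T5=13  T6=26
Turnaround (C−A): T1=1  T2=13  T3=2  T4=21  T5=3  T6=15
Waiting = turnaround − burst: T1=0, T2=5, T3=0, T4=16, T5=0, T6=7
Total waiting = 0 + 5 + 0 + 16 + 0 + 7 = 28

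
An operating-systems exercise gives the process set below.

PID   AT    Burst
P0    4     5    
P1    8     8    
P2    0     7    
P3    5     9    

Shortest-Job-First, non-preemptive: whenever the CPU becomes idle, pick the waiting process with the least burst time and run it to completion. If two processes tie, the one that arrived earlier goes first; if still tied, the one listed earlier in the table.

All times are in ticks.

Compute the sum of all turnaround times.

51

Schedule: | P2 0-7 | P0 7-12 | P1 12-20 | P3 20-29 |
Completion: P0=12  P1=20  P2=7  P3=29
Turnaround (C−A): P0=8  P1=12  P2=7  P3=24
Turnaround = completion − arrival: P0=8, P1=12, P2=7, P3=24
Total turnaround = 8 + 12 + 7 + 24 = 51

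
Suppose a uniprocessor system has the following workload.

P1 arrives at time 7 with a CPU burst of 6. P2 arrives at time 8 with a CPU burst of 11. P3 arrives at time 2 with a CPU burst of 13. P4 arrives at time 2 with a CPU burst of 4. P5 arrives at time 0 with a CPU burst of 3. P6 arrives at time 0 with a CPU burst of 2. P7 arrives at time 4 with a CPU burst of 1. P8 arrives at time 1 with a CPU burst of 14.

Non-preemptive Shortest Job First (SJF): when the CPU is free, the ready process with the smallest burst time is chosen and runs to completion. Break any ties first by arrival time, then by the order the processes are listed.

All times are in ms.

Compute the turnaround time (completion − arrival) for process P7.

Schedule: | P6 0-2 | P5 2-5 | P7 5-6 | P4 6-10 | P1 10-16 | P2 16-27 | P3 27-40 | P8 40-54 |
Completion: P1=16  P2=27  P3=40  P4=10  P5=5  P6=2  P7=6  P8=54
Turnaround (C−A): P1=9  P2=19  P3=38  P4=8  P5=5  P6=2  P7=2  P8=53
Turnaround(P7) = completion − arrival = 6 − 4 = 2

2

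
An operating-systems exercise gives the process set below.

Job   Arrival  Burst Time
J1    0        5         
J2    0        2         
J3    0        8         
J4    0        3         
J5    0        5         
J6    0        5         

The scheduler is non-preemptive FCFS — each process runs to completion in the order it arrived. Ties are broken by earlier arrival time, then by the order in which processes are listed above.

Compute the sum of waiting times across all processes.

68

Gantt: | J1 0-5 | J2 5-7 | J3 7-15 | J4 15-18 | J5 18-23 | J6 23-28 |
Completion: J1=5  J2=7  J3=15  J4=18  J5=23  J6=28
Turnaround (C−A): J1=5  J2=7  J3=15  J4=18  J5=23  J6=28
Waiting = turnaround − burst: J1=0, J2=5, J3=7, J4=15, J5=18, J6=23
Total waiting = 0 + 5 + 7 + 15 + 18 + 23 = 68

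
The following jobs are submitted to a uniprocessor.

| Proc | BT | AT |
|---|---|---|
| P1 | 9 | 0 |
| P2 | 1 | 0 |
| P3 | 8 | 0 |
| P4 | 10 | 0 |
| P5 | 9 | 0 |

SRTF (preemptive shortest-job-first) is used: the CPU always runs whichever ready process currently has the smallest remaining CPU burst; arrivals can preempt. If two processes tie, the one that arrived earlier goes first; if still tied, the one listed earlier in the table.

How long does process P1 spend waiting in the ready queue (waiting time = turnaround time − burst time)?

Schedule: | P2 0-1 | P3 1-9 | P1 9-18 | P5 18-27 | P4 27-37 |
Completion: P1=18  P2=1  P3=9  P4=37  P5=27
Waiting(P1) = turnaround − burst = 18 − 9 = 9

9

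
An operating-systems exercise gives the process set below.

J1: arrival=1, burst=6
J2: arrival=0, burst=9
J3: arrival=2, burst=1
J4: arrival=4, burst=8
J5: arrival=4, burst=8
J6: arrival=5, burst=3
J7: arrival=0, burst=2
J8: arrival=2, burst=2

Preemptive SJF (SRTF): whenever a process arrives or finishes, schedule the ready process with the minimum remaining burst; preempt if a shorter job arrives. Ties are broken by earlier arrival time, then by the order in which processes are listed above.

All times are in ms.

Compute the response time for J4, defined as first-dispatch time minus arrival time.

Gantt: | J7 0-2 | J3 2-3 | J8 3-5 | J6 5-8 | J1 8-14 | J4 14-22 | J5 22-30 | J2 30-39 |
Completion: J1=14  J2=39  J3=3  J4=22  J5=30  J6=8  J7=2  J8=5
Response(J4) = first start − arrival = 14 − 4 = 10

10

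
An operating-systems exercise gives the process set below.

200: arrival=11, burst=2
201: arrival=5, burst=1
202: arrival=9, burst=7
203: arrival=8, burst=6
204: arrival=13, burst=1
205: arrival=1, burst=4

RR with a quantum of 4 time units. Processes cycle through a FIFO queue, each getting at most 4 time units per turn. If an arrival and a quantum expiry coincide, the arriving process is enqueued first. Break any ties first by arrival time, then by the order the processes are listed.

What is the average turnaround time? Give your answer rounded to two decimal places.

7.83

Gantt: | idle 0-1 | 205 1-5 | 201 5-6 | idle 6-8 | 203 8-12 | 202 12-16 | 200 16-18 | 203 18-20 | 204 20-21 | 202 21-24 |
Completion: 200=18  201=6  202=24  203=20  204=21  205=5
Turnaround times: 200=7, 201=1, 202=15, 203=12, 204=8, 205=4
Average turnaround = (7+1+15+12+8+4) / 6 = 47/6 = 7.83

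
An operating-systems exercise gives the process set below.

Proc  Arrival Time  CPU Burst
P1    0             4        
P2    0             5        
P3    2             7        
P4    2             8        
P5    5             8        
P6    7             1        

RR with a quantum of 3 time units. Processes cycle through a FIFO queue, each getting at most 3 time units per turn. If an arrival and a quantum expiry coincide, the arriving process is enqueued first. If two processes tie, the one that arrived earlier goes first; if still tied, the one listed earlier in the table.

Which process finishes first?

P1

Schedule: | P1 0-3 | P2 3-6 | P3 6-9 | P4 9-12 | P1 12-13 | P5 13-16 | P2 16-18 | P6 18-19 | P3 19-22 | P4 22-25 | P5 25-28 | P3 28-29 | P4 29-31 | P5 31-33 |
Completion: P1=13  P2=18  P3=29  P4=31  P5=33  P6=19
Turnaround (C−A): P1=13  P2=18  P3=27  P4=29  P5=28  P6=12
Finish order: P1 → P2 → P6 → P3 → P4 → P5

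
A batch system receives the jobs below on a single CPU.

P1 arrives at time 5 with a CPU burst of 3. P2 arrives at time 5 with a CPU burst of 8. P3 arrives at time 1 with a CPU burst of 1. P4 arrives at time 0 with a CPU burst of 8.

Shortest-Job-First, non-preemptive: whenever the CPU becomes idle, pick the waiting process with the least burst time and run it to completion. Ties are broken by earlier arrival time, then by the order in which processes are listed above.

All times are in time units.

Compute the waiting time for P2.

Gantt: | P4 0-8 | P3 8-9 | P1 9-12 | P2 12-20 |
Completion: P1=12  P2=20  P3=9  P4=8
Waiting(P2) = turnaround − burst = 15 − 8 = 7

7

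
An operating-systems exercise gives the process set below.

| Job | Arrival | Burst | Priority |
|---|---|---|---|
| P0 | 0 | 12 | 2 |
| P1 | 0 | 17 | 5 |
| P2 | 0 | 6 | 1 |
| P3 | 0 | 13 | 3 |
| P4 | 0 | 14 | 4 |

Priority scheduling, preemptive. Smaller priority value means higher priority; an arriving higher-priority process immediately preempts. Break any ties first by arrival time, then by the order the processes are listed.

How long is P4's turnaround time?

Gantt: | P2 0-6 | P0 6-18 | P3 18-31 | P4 31-45 | P1 45-62 |
Completion: P0=18  P1=62  P2=6  P3=31  P4=45
Turnaround(P4) = completion − arrival = 45 − 0 = 45

45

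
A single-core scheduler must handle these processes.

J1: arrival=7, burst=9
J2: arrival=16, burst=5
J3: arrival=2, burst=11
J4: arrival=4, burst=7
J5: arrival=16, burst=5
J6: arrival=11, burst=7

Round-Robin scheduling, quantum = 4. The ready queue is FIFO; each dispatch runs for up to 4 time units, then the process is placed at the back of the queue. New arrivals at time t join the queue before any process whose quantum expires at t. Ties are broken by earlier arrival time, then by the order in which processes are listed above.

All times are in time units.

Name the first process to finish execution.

Schedule: | idle 0-2 | J3 2-6 | J4 6-10 | J3 10-14 | J1 14-18 | J4 18-21 | J6 21-25 | J3 25-28 | J2 28-32 | J5 32-36 | J1 36-40 | J6 40-43 | J2 43-44 | J5 44-45 | J1 45-46 |
Completion: J1=46  J2=44  J3=28  J4=21  J5=45  J6=43
Finish order: J4 → J3 → J6 → J2 → J5 → J1

J4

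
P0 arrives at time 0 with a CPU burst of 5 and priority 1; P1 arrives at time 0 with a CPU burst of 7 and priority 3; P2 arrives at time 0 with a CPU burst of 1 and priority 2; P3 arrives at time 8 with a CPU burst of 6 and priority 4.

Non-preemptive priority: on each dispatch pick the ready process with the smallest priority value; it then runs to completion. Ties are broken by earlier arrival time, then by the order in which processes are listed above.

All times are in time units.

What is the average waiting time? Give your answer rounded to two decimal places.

Timeline: | P0 0-5 | P2 5-6 | P1 6-13 | P3 13-19 |
Completion: P0=5  P1=13  P2=6  P3=19
Turnaround (C−A): P0=5  P1=13  P2=6  P3=11
Waiting times: P0=0, P1=6, P2=5, P3=5
Average waiting = (0+6+5+5) / 4 = 16/4 = 4.00

4.00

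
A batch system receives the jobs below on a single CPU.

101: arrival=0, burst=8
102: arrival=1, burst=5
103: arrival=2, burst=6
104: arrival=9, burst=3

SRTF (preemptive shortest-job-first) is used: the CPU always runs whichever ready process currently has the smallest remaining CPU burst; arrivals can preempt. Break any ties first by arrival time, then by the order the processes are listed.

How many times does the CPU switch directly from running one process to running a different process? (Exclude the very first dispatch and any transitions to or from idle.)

Timeline: | 101 0-1 | 102 1-6 | 103 6-12 | 104 12-15 | 101 15-22 |
Completion: 101=22  102=6  103=12  104=15
Turnaround (C−A): 101=22  102=5  103=10  104=6

4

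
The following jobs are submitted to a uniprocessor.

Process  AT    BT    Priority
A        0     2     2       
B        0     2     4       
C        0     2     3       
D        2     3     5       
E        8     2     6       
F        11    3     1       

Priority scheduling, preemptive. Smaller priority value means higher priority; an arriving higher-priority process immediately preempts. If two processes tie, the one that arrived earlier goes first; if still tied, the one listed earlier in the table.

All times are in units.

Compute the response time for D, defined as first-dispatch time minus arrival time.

Timeline: | A 0-2 | C 2-4 | B 4-6 | D 6-9 | E 9-11 | F 11-14 |
Completion: A=2  B=6  C=4  D=9  E=11  F=14
Response(D) = first start − arrival = 6 − 2 = 4

4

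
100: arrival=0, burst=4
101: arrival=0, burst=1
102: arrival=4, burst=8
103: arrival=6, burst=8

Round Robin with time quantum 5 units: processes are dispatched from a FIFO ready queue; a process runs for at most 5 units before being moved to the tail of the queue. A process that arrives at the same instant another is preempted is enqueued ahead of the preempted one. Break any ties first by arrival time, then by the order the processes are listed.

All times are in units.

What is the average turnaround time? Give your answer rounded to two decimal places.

Schedule: | 100 0-4 | 101 4-5 | 102 5-10 | 103 10-15 | 102 15-18 | 103 18-21 |
Completion: 100=4  101=5  102=18  103=21
Turnaround times: 100=4, 101=5, 102=14, 103=15
Average turnaround = (4+5+14+15) / 4 = 38/4 = 9.50

9.50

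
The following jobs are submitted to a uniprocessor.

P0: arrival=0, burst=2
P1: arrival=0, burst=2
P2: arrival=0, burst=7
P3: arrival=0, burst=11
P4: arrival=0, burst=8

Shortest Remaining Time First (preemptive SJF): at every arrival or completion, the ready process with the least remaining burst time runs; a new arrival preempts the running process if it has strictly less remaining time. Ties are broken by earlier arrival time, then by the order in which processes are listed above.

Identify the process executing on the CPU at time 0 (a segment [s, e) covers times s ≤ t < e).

P0

Timeline: | P0 0-2 | P1 2-4 | P2 4-11 | P4 11-19 | P3 19-30 |
Completion: P0=2  P1=4  P2=11  P3=30  P4=19
Turnaround (C−A): P0=2  P1=4  P2=11  P3=30  P4=19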